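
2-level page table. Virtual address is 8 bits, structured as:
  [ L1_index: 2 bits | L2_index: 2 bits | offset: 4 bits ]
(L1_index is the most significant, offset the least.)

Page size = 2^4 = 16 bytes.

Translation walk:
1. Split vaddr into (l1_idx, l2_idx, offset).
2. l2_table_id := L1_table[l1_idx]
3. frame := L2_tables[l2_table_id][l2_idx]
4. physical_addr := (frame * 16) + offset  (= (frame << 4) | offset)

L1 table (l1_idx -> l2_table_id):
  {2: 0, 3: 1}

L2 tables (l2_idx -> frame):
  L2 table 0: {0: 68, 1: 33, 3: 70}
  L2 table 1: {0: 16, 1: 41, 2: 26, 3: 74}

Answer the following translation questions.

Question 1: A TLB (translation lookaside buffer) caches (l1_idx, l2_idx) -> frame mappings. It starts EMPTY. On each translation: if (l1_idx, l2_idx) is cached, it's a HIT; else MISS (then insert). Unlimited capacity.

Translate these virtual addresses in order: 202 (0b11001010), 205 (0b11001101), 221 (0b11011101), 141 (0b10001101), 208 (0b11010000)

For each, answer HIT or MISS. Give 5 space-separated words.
vaddr=202: (3,0) not in TLB -> MISS, insert
vaddr=205: (3,0) in TLB -> HIT
vaddr=221: (3,1) not in TLB -> MISS, insert
vaddr=141: (2,0) not in TLB -> MISS, insert
vaddr=208: (3,1) in TLB -> HIT

Answer: MISS HIT MISS MISS HIT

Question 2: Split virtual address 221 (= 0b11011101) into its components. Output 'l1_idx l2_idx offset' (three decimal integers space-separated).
vaddr = 221 = 0b11011101
  top 2 bits -> l1_idx = 3
  next 2 bits -> l2_idx = 1
  bottom 4 bits -> offset = 13

Answer: 3 1 13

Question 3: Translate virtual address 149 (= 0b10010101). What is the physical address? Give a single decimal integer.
Answer: 533

Derivation:
vaddr = 149 = 0b10010101
Split: l1_idx=2, l2_idx=1, offset=5
L1[2] = 0
L2[0][1] = 33
paddr = 33 * 16 + 5 = 533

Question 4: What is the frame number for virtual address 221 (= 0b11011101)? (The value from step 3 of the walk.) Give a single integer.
Answer: 41

Derivation:
vaddr = 221: l1_idx=3, l2_idx=1
L1[3] = 1; L2[1][1] = 41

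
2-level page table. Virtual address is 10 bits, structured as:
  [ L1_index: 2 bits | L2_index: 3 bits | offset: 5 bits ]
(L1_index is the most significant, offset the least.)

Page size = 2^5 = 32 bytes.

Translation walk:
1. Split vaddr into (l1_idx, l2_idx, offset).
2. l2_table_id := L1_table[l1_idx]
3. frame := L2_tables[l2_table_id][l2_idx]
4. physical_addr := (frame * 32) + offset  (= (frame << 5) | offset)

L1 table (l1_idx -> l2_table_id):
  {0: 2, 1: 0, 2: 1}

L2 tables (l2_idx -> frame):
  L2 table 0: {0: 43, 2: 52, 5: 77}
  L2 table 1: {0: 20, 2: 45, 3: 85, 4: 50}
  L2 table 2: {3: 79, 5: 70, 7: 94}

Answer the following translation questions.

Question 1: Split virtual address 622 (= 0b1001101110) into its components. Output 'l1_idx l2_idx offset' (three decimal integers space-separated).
vaddr = 622 = 0b1001101110
  top 2 bits -> l1_idx = 2
  next 3 bits -> l2_idx = 3
  bottom 5 bits -> offset = 14

Answer: 2 3 14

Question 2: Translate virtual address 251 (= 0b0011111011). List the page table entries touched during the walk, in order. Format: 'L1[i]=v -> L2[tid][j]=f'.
vaddr = 251 = 0b0011111011
Split: l1_idx=0, l2_idx=7, offset=27

Answer: L1[0]=2 -> L2[2][7]=94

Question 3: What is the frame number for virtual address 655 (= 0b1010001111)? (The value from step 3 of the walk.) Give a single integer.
vaddr = 655: l1_idx=2, l2_idx=4
L1[2] = 1; L2[1][4] = 50

Answer: 50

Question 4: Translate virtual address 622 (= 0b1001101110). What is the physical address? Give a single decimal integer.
Answer: 2734

Derivation:
vaddr = 622 = 0b1001101110
Split: l1_idx=2, l2_idx=3, offset=14
L1[2] = 1
L2[1][3] = 85
paddr = 85 * 32 + 14 = 2734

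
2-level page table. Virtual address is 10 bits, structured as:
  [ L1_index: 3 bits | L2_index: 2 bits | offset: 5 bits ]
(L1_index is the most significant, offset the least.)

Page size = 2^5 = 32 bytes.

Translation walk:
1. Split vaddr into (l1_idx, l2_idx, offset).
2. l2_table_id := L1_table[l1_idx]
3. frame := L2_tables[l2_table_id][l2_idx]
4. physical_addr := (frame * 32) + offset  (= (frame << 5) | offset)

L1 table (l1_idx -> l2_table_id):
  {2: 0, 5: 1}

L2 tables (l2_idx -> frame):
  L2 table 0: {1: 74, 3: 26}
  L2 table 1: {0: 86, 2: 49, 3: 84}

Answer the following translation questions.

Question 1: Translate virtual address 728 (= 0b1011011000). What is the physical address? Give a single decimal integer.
Answer: 1592

Derivation:
vaddr = 728 = 0b1011011000
Split: l1_idx=5, l2_idx=2, offset=24
L1[5] = 1
L2[1][2] = 49
paddr = 49 * 32 + 24 = 1592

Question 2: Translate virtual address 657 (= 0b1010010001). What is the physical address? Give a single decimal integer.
Answer: 2769

Derivation:
vaddr = 657 = 0b1010010001
Split: l1_idx=5, l2_idx=0, offset=17
L1[5] = 1
L2[1][0] = 86
paddr = 86 * 32 + 17 = 2769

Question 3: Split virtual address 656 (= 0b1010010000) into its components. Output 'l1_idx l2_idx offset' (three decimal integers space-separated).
vaddr = 656 = 0b1010010000
  top 3 bits -> l1_idx = 5
  next 2 bits -> l2_idx = 0
  bottom 5 bits -> offset = 16

Answer: 5 0 16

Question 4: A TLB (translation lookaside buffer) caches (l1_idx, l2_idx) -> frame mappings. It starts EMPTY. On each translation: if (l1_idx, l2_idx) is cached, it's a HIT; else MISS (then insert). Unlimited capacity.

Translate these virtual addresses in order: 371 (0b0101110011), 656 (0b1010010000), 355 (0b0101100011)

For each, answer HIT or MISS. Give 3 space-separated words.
vaddr=371: (2,3) not in TLB -> MISS, insert
vaddr=656: (5,0) not in TLB -> MISS, insert
vaddr=355: (2,3) in TLB -> HIT

Answer: MISS MISS HIT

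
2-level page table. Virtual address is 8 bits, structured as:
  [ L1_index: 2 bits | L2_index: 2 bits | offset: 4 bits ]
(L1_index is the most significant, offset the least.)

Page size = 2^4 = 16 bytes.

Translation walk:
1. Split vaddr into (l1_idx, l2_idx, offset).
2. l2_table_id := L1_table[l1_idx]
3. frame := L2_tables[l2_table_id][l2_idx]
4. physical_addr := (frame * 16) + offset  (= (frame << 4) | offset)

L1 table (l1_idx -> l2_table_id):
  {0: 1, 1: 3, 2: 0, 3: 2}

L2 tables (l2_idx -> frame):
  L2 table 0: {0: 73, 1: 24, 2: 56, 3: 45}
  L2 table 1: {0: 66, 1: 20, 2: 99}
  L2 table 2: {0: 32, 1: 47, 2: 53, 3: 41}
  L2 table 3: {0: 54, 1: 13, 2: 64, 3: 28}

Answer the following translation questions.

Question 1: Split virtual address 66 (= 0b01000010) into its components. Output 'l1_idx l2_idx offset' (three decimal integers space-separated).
vaddr = 66 = 0b01000010
  top 2 bits -> l1_idx = 1
  next 2 bits -> l2_idx = 0
  bottom 4 bits -> offset = 2

Answer: 1 0 2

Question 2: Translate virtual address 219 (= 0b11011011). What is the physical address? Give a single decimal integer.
vaddr = 219 = 0b11011011
Split: l1_idx=3, l2_idx=1, offset=11
L1[3] = 2
L2[2][1] = 47
paddr = 47 * 16 + 11 = 763

Answer: 763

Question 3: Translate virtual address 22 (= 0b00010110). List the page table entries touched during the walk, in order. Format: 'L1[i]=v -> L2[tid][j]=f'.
vaddr = 22 = 0b00010110
Split: l1_idx=0, l2_idx=1, offset=6

Answer: L1[0]=1 -> L2[1][1]=20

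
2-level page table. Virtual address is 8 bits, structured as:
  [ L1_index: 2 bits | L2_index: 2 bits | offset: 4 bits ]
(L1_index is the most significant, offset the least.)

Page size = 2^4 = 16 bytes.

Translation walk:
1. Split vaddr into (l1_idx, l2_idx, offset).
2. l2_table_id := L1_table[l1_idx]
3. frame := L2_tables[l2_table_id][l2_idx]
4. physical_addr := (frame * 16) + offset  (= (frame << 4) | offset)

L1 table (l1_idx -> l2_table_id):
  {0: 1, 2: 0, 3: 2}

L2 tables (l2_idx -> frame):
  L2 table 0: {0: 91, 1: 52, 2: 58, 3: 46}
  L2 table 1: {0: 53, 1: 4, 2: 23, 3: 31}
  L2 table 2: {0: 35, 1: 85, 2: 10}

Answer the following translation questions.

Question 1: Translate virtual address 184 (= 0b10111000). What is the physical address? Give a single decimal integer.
vaddr = 184 = 0b10111000
Split: l1_idx=2, l2_idx=3, offset=8
L1[2] = 0
L2[0][3] = 46
paddr = 46 * 16 + 8 = 744

Answer: 744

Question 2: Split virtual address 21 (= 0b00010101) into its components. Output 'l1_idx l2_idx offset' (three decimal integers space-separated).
Answer: 0 1 5

Derivation:
vaddr = 21 = 0b00010101
  top 2 bits -> l1_idx = 0
  next 2 bits -> l2_idx = 1
  bottom 4 bits -> offset = 5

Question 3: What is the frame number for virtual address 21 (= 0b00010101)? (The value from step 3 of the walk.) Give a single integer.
Answer: 4

Derivation:
vaddr = 21: l1_idx=0, l2_idx=1
L1[0] = 1; L2[1][1] = 4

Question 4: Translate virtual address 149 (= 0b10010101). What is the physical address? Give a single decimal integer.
vaddr = 149 = 0b10010101
Split: l1_idx=2, l2_idx=1, offset=5
L1[2] = 0
L2[0][1] = 52
paddr = 52 * 16 + 5 = 837

Answer: 837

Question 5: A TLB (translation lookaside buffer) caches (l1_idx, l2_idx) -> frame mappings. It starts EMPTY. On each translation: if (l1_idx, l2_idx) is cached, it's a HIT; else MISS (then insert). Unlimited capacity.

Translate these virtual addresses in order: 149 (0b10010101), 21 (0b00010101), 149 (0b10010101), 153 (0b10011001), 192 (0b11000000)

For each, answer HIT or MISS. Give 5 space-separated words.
Answer: MISS MISS HIT HIT MISS

Derivation:
vaddr=149: (2,1) not in TLB -> MISS, insert
vaddr=21: (0,1) not in TLB -> MISS, insert
vaddr=149: (2,1) in TLB -> HIT
vaddr=153: (2,1) in TLB -> HIT
vaddr=192: (3,0) not in TLB -> MISS, insert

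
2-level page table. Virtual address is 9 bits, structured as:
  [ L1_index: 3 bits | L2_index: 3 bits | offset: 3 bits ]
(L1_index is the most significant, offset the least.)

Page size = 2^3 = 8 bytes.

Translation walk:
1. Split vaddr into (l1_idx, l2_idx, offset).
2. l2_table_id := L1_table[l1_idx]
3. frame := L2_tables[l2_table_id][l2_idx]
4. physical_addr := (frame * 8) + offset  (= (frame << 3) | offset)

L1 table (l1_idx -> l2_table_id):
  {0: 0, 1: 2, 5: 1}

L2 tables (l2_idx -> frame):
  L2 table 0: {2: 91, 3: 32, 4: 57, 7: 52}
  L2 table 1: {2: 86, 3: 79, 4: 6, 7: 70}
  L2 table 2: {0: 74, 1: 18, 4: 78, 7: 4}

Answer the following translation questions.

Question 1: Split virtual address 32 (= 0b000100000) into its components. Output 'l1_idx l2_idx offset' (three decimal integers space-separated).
Answer: 0 4 0

Derivation:
vaddr = 32 = 0b000100000
  top 3 bits -> l1_idx = 0
  next 3 bits -> l2_idx = 4
  bottom 3 bits -> offset = 0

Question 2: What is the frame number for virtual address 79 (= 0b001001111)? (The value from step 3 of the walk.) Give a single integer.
Answer: 18

Derivation:
vaddr = 79: l1_idx=1, l2_idx=1
L1[1] = 2; L2[2][1] = 18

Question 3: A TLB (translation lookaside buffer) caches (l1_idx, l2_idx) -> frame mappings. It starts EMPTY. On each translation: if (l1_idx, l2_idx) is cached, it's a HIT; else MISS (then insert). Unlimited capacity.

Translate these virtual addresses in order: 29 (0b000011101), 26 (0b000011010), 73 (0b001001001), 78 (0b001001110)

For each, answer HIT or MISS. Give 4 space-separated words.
vaddr=29: (0,3) not in TLB -> MISS, insert
vaddr=26: (0,3) in TLB -> HIT
vaddr=73: (1,1) not in TLB -> MISS, insert
vaddr=78: (1,1) in TLB -> HIT

Answer: MISS HIT MISS HIT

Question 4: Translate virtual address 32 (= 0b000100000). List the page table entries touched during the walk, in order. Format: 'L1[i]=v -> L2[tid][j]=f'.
vaddr = 32 = 0b000100000
Split: l1_idx=0, l2_idx=4, offset=0

Answer: L1[0]=0 -> L2[0][4]=57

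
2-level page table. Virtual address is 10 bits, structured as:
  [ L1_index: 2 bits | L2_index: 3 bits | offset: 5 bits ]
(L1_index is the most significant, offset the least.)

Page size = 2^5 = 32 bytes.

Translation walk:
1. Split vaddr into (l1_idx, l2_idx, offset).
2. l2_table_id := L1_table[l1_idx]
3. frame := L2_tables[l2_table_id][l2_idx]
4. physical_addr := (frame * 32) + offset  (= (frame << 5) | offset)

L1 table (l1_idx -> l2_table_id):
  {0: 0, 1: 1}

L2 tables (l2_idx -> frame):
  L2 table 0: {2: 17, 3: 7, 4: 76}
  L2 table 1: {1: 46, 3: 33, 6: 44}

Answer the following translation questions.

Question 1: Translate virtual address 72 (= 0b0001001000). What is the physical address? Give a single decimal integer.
Answer: 552

Derivation:
vaddr = 72 = 0b0001001000
Split: l1_idx=0, l2_idx=2, offset=8
L1[0] = 0
L2[0][2] = 17
paddr = 17 * 32 + 8 = 552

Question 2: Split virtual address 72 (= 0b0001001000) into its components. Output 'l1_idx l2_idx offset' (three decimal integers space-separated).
Answer: 0 2 8

Derivation:
vaddr = 72 = 0b0001001000
  top 2 bits -> l1_idx = 0
  next 3 bits -> l2_idx = 2
  bottom 5 bits -> offset = 8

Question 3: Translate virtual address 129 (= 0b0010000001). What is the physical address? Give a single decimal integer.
vaddr = 129 = 0b0010000001
Split: l1_idx=0, l2_idx=4, offset=1
L1[0] = 0
L2[0][4] = 76
paddr = 76 * 32 + 1 = 2433

Answer: 2433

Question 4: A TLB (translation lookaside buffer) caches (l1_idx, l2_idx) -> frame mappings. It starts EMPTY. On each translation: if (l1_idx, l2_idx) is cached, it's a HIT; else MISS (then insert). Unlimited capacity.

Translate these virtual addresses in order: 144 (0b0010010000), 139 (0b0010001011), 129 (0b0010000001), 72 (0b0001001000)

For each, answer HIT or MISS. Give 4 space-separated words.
Answer: MISS HIT HIT MISS

Derivation:
vaddr=144: (0,4) not in TLB -> MISS, insert
vaddr=139: (0,4) in TLB -> HIT
vaddr=129: (0,4) in TLB -> HIT
vaddr=72: (0,2) not in TLB -> MISS, insert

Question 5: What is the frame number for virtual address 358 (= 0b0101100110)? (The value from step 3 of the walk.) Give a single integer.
vaddr = 358: l1_idx=1, l2_idx=3
L1[1] = 1; L2[1][3] = 33

Answer: 33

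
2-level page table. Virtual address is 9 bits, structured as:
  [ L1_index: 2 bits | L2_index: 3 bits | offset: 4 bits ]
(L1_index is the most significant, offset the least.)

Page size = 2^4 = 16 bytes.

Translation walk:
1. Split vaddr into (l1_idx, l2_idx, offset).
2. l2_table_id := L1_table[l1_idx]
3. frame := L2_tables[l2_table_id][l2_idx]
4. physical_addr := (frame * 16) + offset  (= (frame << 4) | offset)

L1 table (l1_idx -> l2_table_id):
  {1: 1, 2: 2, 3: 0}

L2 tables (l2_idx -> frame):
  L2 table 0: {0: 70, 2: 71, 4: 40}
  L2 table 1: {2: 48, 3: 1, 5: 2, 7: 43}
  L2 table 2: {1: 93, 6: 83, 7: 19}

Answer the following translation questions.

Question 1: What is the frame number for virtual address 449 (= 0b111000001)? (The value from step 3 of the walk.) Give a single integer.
vaddr = 449: l1_idx=3, l2_idx=4
L1[3] = 0; L2[0][4] = 40

Answer: 40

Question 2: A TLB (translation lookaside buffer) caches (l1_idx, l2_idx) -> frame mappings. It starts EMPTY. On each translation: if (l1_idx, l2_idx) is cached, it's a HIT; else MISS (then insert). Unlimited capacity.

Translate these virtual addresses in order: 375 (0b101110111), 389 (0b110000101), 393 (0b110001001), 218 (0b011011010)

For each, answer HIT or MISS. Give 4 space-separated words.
Answer: MISS MISS HIT MISS

Derivation:
vaddr=375: (2,7) not in TLB -> MISS, insert
vaddr=389: (3,0) not in TLB -> MISS, insert
vaddr=393: (3,0) in TLB -> HIT
vaddr=218: (1,5) not in TLB -> MISS, insert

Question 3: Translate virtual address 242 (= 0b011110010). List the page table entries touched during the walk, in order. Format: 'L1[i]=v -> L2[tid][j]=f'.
vaddr = 242 = 0b011110010
Split: l1_idx=1, l2_idx=7, offset=2

Answer: L1[1]=1 -> L2[1][7]=43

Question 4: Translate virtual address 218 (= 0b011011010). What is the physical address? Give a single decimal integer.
vaddr = 218 = 0b011011010
Split: l1_idx=1, l2_idx=5, offset=10
L1[1] = 1
L2[1][5] = 2
paddr = 2 * 16 + 10 = 42

Answer: 42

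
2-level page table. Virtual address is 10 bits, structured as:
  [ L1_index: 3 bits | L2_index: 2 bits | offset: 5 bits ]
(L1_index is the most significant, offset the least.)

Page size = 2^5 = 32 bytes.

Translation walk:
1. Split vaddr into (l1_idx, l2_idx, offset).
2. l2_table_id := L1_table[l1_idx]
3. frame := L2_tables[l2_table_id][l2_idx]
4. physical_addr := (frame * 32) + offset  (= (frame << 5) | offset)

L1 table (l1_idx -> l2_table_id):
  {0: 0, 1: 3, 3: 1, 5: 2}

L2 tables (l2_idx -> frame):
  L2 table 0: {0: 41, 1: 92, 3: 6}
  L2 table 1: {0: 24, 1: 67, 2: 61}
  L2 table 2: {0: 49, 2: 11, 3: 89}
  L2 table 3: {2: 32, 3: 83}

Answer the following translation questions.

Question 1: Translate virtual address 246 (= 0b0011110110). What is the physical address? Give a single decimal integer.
vaddr = 246 = 0b0011110110
Split: l1_idx=1, l2_idx=3, offset=22
L1[1] = 3
L2[3][3] = 83
paddr = 83 * 32 + 22 = 2678

Answer: 2678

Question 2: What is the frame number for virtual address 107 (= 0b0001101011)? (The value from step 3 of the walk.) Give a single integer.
Answer: 6

Derivation:
vaddr = 107: l1_idx=0, l2_idx=3
L1[0] = 0; L2[0][3] = 6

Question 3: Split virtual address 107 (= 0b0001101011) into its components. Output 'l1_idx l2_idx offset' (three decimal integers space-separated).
vaddr = 107 = 0b0001101011
  top 3 bits -> l1_idx = 0
  next 2 bits -> l2_idx = 3
  bottom 5 bits -> offset = 11

Answer: 0 3 11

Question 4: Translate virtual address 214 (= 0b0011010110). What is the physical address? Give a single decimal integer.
Answer: 1046

Derivation:
vaddr = 214 = 0b0011010110
Split: l1_idx=1, l2_idx=2, offset=22
L1[1] = 3
L2[3][2] = 32
paddr = 32 * 32 + 22 = 1046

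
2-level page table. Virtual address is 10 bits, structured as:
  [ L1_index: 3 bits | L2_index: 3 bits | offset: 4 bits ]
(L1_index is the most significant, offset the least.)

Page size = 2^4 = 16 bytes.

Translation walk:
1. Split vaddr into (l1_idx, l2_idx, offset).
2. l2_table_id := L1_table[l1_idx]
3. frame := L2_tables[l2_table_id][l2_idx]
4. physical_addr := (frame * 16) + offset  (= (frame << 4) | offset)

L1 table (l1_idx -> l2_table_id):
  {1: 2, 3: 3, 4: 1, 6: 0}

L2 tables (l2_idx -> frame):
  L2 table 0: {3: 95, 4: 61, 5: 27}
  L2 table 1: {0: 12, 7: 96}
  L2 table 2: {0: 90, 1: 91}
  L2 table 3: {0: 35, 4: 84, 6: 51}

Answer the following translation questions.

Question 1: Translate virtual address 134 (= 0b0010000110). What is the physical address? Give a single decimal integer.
Answer: 1446

Derivation:
vaddr = 134 = 0b0010000110
Split: l1_idx=1, l2_idx=0, offset=6
L1[1] = 2
L2[2][0] = 90
paddr = 90 * 16 + 6 = 1446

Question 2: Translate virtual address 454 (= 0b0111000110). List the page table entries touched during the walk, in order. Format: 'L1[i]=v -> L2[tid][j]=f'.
Answer: L1[3]=3 -> L2[3][4]=84

Derivation:
vaddr = 454 = 0b0111000110
Split: l1_idx=3, l2_idx=4, offset=6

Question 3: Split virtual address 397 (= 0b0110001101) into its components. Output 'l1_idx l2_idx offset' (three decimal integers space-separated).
Answer: 3 0 13

Derivation:
vaddr = 397 = 0b0110001101
  top 3 bits -> l1_idx = 3
  next 3 bits -> l2_idx = 0
  bottom 4 bits -> offset = 13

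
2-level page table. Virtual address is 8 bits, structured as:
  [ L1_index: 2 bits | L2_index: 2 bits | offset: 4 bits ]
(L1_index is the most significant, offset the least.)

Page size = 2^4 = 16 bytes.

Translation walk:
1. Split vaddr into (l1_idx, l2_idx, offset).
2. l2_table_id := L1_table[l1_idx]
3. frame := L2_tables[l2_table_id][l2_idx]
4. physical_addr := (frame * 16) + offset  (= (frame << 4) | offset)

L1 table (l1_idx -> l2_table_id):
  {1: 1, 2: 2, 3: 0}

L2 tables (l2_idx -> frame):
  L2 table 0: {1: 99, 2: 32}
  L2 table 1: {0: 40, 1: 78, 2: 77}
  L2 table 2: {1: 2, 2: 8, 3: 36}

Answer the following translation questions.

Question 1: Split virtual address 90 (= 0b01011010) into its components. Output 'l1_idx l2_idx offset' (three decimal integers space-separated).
vaddr = 90 = 0b01011010
  top 2 bits -> l1_idx = 1
  next 2 bits -> l2_idx = 1
  bottom 4 bits -> offset = 10

Answer: 1 1 10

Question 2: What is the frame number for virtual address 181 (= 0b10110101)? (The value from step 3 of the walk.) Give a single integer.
Answer: 36

Derivation:
vaddr = 181: l1_idx=2, l2_idx=3
L1[2] = 2; L2[2][3] = 36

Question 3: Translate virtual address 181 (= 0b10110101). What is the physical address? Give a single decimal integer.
Answer: 581

Derivation:
vaddr = 181 = 0b10110101
Split: l1_idx=2, l2_idx=3, offset=5
L1[2] = 2
L2[2][3] = 36
paddr = 36 * 16 + 5 = 581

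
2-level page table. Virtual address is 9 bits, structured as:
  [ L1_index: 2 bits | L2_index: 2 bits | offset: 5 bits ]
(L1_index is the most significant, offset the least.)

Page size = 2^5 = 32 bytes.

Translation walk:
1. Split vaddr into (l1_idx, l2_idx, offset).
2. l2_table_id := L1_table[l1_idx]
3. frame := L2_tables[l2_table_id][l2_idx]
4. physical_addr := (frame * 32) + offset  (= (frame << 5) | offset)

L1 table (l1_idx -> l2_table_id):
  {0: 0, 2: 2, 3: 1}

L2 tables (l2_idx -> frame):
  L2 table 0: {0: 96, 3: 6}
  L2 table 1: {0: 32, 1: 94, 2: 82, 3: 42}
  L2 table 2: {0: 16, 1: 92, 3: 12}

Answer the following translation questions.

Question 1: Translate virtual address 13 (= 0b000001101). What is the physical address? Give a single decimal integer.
vaddr = 13 = 0b000001101
Split: l1_idx=0, l2_idx=0, offset=13
L1[0] = 0
L2[0][0] = 96
paddr = 96 * 32 + 13 = 3085

Answer: 3085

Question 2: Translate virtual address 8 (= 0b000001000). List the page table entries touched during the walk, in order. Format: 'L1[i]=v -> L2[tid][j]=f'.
vaddr = 8 = 0b000001000
Split: l1_idx=0, l2_idx=0, offset=8

Answer: L1[0]=0 -> L2[0][0]=96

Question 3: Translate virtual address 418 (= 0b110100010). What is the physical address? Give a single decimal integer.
vaddr = 418 = 0b110100010
Split: l1_idx=3, l2_idx=1, offset=2
L1[3] = 1
L2[1][1] = 94
paddr = 94 * 32 + 2 = 3010

Answer: 3010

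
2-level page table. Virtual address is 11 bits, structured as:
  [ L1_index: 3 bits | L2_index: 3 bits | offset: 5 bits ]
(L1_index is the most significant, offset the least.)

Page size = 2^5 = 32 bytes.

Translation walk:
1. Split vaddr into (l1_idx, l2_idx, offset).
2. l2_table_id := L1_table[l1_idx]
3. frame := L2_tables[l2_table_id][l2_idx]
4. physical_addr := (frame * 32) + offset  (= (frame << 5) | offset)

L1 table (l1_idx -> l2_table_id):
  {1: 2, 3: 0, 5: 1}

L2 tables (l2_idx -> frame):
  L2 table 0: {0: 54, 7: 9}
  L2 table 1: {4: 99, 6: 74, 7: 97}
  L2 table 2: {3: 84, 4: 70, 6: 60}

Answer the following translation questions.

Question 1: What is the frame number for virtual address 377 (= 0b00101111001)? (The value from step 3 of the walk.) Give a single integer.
Answer: 84

Derivation:
vaddr = 377: l1_idx=1, l2_idx=3
L1[1] = 2; L2[2][3] = 84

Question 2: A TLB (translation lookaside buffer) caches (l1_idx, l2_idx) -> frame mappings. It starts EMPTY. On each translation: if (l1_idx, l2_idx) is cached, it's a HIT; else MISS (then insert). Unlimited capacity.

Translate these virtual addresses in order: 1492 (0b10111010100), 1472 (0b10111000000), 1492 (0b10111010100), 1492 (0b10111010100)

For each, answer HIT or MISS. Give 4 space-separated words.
Answer: MISS HIT HIT HIT

Derivation:
vaddr=1492: (5,6) not in TLB -> MISS, insert
vaddr=1472: (5,6) in TLB -> HIT
vaddr=1492: (5,6) in TLB -> HIT
vaddr=1492: (5,6) in TLB -> HIT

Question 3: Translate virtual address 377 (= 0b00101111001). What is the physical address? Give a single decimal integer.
vaddr = 377 = 0b00101111001
Split: l1_idx=1, l2_idx=3, offset=25
L1[1] = 2
L2[2][3] = 84
paddr = 84 * 32 + 25 = 2713

Answer: 2713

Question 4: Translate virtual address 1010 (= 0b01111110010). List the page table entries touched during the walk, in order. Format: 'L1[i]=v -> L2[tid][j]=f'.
vaddr = 1010 = 0b01111110010
Split: l1_idx=3, l2_idx=7, offset=18

Answer: L1[3]=0 -> L2[0][7]=9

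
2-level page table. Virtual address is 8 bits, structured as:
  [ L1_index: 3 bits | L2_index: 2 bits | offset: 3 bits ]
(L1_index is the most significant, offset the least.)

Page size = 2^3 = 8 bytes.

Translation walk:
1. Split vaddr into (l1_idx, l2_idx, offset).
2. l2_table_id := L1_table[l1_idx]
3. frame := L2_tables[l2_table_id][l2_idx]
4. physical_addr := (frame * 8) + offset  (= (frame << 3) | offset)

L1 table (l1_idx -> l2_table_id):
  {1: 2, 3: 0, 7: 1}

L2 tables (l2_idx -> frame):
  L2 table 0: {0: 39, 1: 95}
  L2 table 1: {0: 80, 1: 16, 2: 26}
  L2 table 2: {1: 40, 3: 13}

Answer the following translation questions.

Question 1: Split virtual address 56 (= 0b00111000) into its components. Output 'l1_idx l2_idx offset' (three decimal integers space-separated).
Answer: 1 3 0

Derivation:
vaddr = 56 = 0b00111000
  top 3 bits -> l1_idx = 1
  next 2 bits -> l2_idx = 3
  bottom 3 bits -> offset = 0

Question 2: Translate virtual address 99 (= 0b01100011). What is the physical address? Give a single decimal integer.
vaddr = 99 = 0b01100011
Split: l1_idx=3, l2_idx=0, offset=3
L1[3] = 0
L2[0][0] = 39
paddr = 39 * 8 + 3 = 315

Answer: 315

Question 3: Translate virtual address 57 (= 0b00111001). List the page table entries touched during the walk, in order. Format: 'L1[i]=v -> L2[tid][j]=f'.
vaddr = 57 = 0b00111001
Split: l1_idx=1, l2_idx=3, offset=1

Answer: L1[1]=2 -> L2[2][3]=13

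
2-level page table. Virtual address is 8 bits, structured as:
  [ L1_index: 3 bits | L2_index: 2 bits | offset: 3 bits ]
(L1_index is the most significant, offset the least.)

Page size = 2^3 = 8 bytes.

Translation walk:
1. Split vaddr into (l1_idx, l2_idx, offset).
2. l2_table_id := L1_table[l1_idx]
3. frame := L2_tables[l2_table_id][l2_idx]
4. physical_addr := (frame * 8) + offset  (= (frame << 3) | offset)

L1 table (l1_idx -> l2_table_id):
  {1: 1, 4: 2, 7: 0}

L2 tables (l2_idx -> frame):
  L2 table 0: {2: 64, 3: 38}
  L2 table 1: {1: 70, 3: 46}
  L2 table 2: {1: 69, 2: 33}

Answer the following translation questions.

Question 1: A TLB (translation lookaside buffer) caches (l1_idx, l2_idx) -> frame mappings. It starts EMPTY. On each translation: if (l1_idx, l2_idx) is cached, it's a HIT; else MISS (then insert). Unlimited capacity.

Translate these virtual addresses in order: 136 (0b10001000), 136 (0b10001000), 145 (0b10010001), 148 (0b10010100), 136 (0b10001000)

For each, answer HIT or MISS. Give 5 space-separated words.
Answer: MISS HIT MISS HIT HIT

Derivation:
vaddr=136: (4,1) not in TLB -> MISS, insert
vaddr=136: (4,1) in TLB -> HIT
vaddr=145: (4,2) not in TLB -> MISS, insert
vaddr=148: (4,2) in TLB -> HIT
vaddr=136: (4,1) in TLB -> HIT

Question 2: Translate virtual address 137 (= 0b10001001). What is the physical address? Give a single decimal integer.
Answer: 553

Derivation:
vaddr = 137 = 0b10001001
Split: l1_idx=4, l2_idx=1, offset=1
L1[4] = 2
L2[2][1] = 69
paddr = 69 * 8 + 1 = 553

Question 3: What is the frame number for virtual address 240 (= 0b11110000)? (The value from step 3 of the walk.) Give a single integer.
Answer: 64

Derivation:
vaddr = 240: l1_idx=7, l2_idx=2
L1[7] = 0; L2[0][2] = 64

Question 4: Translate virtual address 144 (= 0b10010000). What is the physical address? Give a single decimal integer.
Answer: 264

Derivation:
vaddr = 144 = 0b10010000
Split: l1_idx=4, l2_idx=2, offset=0
L1[4] = 2
L2[2][2] = 33
paddr = 33 * 8 + 0 = 264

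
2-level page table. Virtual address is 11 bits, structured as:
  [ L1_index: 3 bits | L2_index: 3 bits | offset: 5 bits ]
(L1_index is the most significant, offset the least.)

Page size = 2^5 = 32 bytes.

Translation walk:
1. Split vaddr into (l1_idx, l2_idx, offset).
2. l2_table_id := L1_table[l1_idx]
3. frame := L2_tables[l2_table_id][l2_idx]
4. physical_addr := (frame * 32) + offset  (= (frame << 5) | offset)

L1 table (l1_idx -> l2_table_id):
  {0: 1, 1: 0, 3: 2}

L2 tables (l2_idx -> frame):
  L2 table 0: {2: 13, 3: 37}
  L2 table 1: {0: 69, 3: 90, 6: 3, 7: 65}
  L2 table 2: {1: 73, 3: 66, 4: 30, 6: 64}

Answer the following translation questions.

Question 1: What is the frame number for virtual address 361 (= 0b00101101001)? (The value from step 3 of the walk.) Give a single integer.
vaddr = 361: l1_idx=1, l2_idx=3
L1[1] = 0; L2[0][3] = 37

Answer: 37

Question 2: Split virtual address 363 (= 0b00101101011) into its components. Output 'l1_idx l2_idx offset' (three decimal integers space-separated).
Answer: 1 3 11

Derivation:
vaddr = 363 = 0b00101101011
  top 3 bits -> l1_idx = 1
  next 3 bits -> l2_idx = 3
  bottom 5 bits -> offset = 11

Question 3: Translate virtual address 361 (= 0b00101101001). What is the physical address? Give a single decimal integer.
Answer: 1193

Derivation:
vaddr = 361 = 0b00101101001
Split: l1_idx=1, l2_idx=3, offset=9
L1[1] = 0
L2[0][3] = 37
paddr = 37 * 32 + 9 = 1193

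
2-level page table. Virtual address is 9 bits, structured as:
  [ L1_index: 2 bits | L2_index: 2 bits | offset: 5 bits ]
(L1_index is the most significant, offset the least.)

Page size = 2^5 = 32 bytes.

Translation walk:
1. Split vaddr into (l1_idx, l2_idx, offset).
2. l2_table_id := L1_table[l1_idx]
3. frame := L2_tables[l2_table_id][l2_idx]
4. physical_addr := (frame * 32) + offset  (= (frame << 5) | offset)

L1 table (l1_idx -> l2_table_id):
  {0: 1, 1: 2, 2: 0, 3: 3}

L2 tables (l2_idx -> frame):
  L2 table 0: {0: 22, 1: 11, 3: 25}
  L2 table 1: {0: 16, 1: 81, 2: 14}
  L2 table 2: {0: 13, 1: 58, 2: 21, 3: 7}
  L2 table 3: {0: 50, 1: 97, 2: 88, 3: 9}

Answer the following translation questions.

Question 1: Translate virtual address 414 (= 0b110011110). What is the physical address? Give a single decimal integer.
vaddr = 414 = 0b110011110
Split: l1_idx=3, l2_idx=0, offset=30
L1[3] = 3
L2[3][0] = 50
paddr = 50 * 32 + 30 = 1630

Answer: 1630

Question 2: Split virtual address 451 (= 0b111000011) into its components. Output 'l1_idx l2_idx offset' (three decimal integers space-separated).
vaddr = 451 = 0b111000011
  top 2 bits -> l1_idx = 3
  next 2 bits -> l2_idx = 2
  bottom 5 bits -> offset = 3

Answer: 3 2 3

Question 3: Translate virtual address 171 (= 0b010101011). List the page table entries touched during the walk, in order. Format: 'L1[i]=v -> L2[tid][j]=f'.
vaddr = 171 = 0b010101011
Split: l1_idx=1, l2_idx=1, offset=11

Answer: L1[1]=2 -> L2[2][1]=58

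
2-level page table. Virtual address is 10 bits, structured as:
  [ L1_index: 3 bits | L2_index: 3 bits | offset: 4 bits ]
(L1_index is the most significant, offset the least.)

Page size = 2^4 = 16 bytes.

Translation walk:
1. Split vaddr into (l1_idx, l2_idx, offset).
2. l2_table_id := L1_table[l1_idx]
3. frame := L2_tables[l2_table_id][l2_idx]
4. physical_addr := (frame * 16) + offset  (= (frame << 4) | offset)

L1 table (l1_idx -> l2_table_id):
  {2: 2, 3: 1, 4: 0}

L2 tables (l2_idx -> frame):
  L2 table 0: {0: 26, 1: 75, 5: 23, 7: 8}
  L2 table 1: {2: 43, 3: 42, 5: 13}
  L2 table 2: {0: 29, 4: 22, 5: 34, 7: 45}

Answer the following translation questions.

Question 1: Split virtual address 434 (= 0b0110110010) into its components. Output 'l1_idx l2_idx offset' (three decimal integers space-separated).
vaddr = 434 = 0b0110110010
  top 3 bits -> l1_idx = 3
  next 3 bits -> l2_idx = 3
  bottom 4 bits -> offset = 2

Answer: 3 3 2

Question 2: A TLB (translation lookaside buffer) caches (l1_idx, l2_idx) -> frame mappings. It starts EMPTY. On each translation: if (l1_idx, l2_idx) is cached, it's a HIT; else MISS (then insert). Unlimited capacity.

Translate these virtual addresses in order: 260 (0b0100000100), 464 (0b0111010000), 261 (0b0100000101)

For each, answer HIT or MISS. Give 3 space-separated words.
Answer: MISS MISS HIT

Derivation:
vaddr=260: (2,0) not in TLB -> MISS, insert
vaddr=464: (3,5) not in TLB -> MISS, insert
vaddr=261: (2,0) in TLB -> HIT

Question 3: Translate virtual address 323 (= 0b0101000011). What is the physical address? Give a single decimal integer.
Answer: 355

Derivation:
vaddr = 323 = 0b0101000011
Split: l1_idx=2, l2_idx=4, offset=3
L1[2] = 2
L2[2][4] = 22
paddr = 22 * 16 + 3 = 355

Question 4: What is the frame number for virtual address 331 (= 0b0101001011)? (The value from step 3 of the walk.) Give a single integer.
vaddr = 331: l1_idx=2, l2_idx=4
L1[2] = 2; L2[2][4] = 22

Answer: 22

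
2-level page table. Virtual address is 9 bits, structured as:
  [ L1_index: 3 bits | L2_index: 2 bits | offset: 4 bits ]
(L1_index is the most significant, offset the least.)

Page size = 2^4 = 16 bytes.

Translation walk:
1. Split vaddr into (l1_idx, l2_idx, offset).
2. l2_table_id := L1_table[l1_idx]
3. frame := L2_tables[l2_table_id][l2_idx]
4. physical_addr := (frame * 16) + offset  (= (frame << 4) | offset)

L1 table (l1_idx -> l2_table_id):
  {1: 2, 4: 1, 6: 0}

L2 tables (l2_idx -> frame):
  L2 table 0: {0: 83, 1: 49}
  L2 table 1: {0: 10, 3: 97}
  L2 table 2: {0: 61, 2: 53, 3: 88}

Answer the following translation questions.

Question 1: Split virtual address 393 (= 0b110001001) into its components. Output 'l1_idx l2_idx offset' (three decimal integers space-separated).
Answer: 6 0 9

Derivation:
vaddr = 393 = 0b110001001
  top 3 bits -> l1_idx = 6
  next 2 bits -> l2_idx = 0
  bottom 4 bits -> offset = 9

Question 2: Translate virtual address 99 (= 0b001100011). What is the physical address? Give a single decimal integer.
vaddr = 99 = 0b001100011
Split: l1_idx=1, l2_idx=2, offset=3
L1[1] = 2
L2[2][2] = 53
paddr = 53 * 16 + 3 = 851

Answer: 851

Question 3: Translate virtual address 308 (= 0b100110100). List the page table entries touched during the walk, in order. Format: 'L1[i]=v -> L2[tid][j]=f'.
vaddr = 308 = 0b100110100
Split: l1_idx=4, l2_idx=3, offset=4

Answer: L1[4]=1 -> L2[1][3]=97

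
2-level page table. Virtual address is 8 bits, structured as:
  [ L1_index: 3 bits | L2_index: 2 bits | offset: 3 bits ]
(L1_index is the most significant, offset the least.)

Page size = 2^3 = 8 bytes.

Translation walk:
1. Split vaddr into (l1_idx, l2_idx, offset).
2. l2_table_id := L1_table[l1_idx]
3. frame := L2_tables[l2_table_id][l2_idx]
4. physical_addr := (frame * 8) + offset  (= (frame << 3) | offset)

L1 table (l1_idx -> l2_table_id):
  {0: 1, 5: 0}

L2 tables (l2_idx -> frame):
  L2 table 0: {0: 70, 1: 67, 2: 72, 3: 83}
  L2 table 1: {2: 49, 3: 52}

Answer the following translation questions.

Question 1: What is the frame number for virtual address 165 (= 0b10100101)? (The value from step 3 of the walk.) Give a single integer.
Answer: 70

Derivation:
vaddr = 165: l1_idx=5, l2_idx=0
L1[5] = 0; L2[0][0] = 70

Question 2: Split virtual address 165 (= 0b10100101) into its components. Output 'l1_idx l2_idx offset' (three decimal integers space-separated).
Answer: 5 0 5

Derivation:
vaddr = 165 = 0b10100101
  top 3 bits -> l1_idx = 5
  next 2 bits -> l2_idx = 0
  bottom 3 bits -> offset = 5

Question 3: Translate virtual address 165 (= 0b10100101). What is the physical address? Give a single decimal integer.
vaddr = 165 = 0b10100101
Split: l1_idx=5, l2_idx=0, offset=5
L1[5] = 0
L2[0][0] = 70
paddr = 70 * 8 + 5 = 565

Answer: 565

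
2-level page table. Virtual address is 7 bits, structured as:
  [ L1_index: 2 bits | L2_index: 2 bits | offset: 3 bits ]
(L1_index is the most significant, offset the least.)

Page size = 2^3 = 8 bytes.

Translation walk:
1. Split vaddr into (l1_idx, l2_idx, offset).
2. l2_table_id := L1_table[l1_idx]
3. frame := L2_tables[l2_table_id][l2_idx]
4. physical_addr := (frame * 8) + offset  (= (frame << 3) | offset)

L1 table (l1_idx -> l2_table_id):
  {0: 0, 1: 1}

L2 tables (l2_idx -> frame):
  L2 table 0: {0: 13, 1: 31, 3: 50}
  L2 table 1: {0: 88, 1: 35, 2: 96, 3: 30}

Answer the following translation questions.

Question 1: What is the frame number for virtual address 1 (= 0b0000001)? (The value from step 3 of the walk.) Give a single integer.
vaddr = 1: l1_idx=0, l2_idx=0
L1[0] = 0; L2[0][0] = 13

Answer: 13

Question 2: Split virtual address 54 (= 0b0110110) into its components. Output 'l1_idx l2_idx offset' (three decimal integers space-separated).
vaddr = 54 = 0b0110110
  top 2 bits -> l1_idx = 1
  next 2 bits -> l2_idx = 2
  bottom 3 bits -> offset = 6

Answer: 1 2 6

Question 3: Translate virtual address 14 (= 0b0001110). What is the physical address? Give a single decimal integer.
Answer: 254

Derivation:
vaddr = 14 = 0b0001110
Split: l1_idx=0, l2_idx=1, offset=6
L1[0] = 0
L2[0][1] = 31
paddr = 31 * 8 + 6 = 254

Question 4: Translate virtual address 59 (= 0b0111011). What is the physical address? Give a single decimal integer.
vaddr = 59 = 0b0111011
Split: l1_idx=1, l2_idx=3, offset=3
L1[1] = 1
L2[1][3] = 30
paddr = 30 * 8 + 3 = 243

Answer: 243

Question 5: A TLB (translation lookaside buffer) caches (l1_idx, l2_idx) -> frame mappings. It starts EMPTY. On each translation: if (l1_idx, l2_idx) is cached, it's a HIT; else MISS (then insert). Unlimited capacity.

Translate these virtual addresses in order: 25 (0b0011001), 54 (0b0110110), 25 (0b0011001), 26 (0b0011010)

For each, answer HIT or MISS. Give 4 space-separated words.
vaddr=25: (0,3) not in TLB -> MISS, insert
vaddr=54: (1,2) not in TLB -> MISS, insert
vaddr=25: (0,3) in TLB -> HIT
vaddr=26: (0,3) in TLB -> HIT

Answer: MISS MISS HIT HIT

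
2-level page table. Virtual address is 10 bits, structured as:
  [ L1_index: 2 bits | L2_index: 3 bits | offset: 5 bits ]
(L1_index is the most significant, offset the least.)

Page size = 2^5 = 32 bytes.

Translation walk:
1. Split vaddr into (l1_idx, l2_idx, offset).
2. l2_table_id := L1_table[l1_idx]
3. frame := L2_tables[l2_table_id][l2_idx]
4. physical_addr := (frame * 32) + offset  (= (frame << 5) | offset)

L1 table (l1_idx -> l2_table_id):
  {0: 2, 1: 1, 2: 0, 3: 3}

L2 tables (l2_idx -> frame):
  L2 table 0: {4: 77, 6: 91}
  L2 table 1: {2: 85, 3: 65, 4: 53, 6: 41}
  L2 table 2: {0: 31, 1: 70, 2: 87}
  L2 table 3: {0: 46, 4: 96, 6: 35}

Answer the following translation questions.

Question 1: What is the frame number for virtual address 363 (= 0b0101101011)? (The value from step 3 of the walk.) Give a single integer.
Answer: 65

Derivation:
vaddr = 363: l1_idx=1, l2_idx=3
L1[1] = 1; L2[1][3] = 65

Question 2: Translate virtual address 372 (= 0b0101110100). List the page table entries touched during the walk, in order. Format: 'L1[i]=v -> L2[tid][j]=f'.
Answer: L1[1]=1 -> L2[1][3]=65

Derivation:
vaddr = 372 = 0b0101110100
Split: l1_idx=1, l2_idx=3, offset=20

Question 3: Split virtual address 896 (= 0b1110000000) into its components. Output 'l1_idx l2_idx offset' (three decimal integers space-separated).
Answer: 3 4 0

Derivation:
vaddr = 896 = 0b1110000000
  top 2 bits -> l1_idx = 3
  next 3 bits -> l2_idx = 4
  bottom 5 bits -> offset = 0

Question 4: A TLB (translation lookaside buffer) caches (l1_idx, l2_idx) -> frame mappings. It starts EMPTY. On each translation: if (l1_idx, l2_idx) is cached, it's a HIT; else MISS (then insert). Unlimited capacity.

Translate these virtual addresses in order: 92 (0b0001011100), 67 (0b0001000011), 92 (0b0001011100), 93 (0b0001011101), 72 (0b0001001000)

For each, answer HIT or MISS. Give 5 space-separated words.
vaddr=92: (0,2) not in TLB -> MISS, insert
vaddr=67: (0,2) in TLB -> HIT
vaddr=92: (0,2) in TLB -> HIT
vaddr=93: (0,2) in TLB -> HIT
vaddr=72: (0,2) in TLB -> HIT

Answer: MISS HIT HIT HIT HIT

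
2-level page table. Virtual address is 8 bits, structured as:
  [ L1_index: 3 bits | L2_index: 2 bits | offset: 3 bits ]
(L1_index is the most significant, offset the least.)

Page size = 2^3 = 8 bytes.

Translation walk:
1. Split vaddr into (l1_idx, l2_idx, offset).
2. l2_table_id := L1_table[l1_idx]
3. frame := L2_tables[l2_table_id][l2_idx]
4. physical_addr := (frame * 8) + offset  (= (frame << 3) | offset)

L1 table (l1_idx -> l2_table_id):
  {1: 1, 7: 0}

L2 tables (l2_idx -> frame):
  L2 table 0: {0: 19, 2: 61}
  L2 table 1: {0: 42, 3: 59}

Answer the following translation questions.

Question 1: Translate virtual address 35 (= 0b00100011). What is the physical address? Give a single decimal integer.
vaddr = 35 = 0b00100011
Split: l1_idx=1, l2_idx=0, offset=3
L1[1] = 1
L2[1][0] = 42
paddr = 42 * 8 + 3 = 339

Answer: 339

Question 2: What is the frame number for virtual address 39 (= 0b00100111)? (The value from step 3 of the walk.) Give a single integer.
Answer: 42

Derivation:
vaddr = 39: l1_idx=1, l2_idx=0
L1[1] = 1; L2[1][0] = 42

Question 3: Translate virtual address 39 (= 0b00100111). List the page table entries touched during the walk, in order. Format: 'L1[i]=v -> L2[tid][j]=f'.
Answer: L1[1]=1 -> L2[1][0]=42

Derivation:
vaddr = 39 = 0b00100111
Split: l1_idx=1, l2_idx=0, offset=7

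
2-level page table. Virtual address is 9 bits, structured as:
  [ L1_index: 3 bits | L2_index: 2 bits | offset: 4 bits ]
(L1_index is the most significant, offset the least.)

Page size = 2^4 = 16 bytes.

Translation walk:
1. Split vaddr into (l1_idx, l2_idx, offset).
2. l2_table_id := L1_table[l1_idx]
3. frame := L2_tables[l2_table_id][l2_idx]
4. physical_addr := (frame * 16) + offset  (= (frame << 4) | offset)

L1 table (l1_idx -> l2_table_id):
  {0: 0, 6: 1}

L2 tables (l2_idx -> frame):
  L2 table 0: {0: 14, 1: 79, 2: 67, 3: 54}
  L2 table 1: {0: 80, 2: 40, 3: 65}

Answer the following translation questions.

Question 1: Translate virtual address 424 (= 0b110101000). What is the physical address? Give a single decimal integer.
vaddr = 424 = 0b110101000
Split: l1_idx=6, l2_idx=2, offset=8
L1[6] = 1
L2[1][2] = 40
paddr = 40 * 16 + 8 = 648

Answer: 648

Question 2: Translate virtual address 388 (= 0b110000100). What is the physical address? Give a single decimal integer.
vaddr = 388 = 0b110000100
Split: l1_idx=6, l2_idx=0, offset=4
L1[6] = 1
L2[1][0] = 80
paddr = 80 * 16 + 4 = 1284

Answer: 1284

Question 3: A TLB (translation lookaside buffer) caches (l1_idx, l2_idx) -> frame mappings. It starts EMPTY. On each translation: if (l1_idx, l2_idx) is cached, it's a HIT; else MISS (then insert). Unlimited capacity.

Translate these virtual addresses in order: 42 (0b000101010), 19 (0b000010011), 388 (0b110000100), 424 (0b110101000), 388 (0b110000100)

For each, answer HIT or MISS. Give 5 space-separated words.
vaddr=42: (0,2) not in TLB -> MISS, insert
vaddr=19: (0,1) not in TLB -> MISS, insert
vaddr=388: (6,0) not in TLB -> MISS, insert
vaddr=424: (6,2) not in TLB -> MISS, insert
vaddr=388: (6,0) in TLB -> HIT

Answer: MISS MISS MISS MISS HIT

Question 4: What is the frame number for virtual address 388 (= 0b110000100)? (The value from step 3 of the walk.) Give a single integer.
Answer: 80

Derivation:
vaddr = 388: l1_idx=6, l2_idx=0
L1[6] = 1; L2[1][0] = 80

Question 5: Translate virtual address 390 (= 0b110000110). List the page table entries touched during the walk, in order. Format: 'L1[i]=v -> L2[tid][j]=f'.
vaddr = 390 = 0b110000110
Split: l1_idx=6, l2_idx=0, offset=6

Answer: L1[6]=1 -> L2[1][0]=80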